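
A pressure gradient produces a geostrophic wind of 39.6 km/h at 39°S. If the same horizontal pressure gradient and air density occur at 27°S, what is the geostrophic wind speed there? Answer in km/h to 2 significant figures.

55 km/h

With the same pressure gradient and density, V_g ∝ 1/f ∝ 1/sin φ.
V₂ = V₁ · sin φ₁ / sin φ₂ = 39.6 × sin 39° / sin 27°
V₂ = 39.6 × 0.6293/0.4540 = 55 km/h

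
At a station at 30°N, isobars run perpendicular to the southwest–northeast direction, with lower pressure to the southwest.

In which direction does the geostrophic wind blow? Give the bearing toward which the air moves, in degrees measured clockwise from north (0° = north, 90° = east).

315°

The pressure-gradient force points toward the southwest (bearing 225°).
Geostrophic balance: in the Northern Hemisphere the Coriolis force deflects motion to the right, so the geostrophic wind blows 90° to the right of the pressure-gradient force (low pressure on the left).
Rotating 225° by 90° clockwise gives 315° — the wind blows toward the northwest.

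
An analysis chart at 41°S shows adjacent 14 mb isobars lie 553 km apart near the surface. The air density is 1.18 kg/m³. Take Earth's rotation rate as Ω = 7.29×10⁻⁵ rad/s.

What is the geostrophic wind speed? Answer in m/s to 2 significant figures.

22 m/s

Coriolis parameter at 41°S:
f = 2Ω sin φ = 2 × 7.29×10⁻⁵ × sin 41° = 9.57×10⁻⁵ s⁻¹
Pressure gradient: |∂P/∂n| = 1400 Pa / 553000 m = 2.53×10⁻³ Pa/m
Geostrophic balance (pressure-gradient force = Coriolis force):
V_g = (1/(fρ)) |∂P/∂n| = 2.53×10⁻³ / (9.57×10⁻⁵ × 1.18) = 22.4 m/s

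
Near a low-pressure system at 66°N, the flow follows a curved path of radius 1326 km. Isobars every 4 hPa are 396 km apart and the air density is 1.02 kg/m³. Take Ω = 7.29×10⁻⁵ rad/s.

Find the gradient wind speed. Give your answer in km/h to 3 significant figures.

25.7 km/h

Coriolis parameter at 66°N:
f = 2Ω sin φ = 2 × 7.29×10⁻⁵ × sin 66° = 1.33×10⁻⁴ s⁻¹
Pressure gradient: |∂P/∂n| = 400 Pa / 396000 m = 1.01×10⁻³ Pa/m
Geostrophic speed: V_g = |∂P/∂n|/(fρ) = 1.01×10⁻³/(1.33×10⁻⁴ × 1.02) = 7.43 m/s
Around a low, centrifugal force acts outward with Coriolis, so pressure-gradient force balances both:
(1/ρ)|∂P/∂n| = fV + V²/R  →  V² + fR·V − fR·V_g = 0
With fR = 1.33×10⁻⁴ × 1326×10³ m = 177 m/s:
V = [−fR + √((fR)² + 4 fR V_g)]/2 = [−177 + √(177² + 4×177×7.43)]/2 = 7.15 m/s
Subgeostrophic (V < V_g = 7.43 m/s), as expected around a low.
Converting: 7.15 m/s × 3.6 = 25.7 km/h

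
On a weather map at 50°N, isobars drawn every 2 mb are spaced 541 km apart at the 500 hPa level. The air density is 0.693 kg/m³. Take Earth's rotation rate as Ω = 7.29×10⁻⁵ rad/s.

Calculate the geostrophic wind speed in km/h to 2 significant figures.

Coriolis parameter at 50°N:
f = 2Ω sin φ = 2 × 7.29×10⁻⁵ × sin 50° = 1.12×10⁻⁴ s⁻¹
Pressure gradient: |∂P/∂n| = 200 Pa / 541000 m = 3.70×10⁻⁴ Pa/m
Geostrophic balance (pressure-gradient force = Coriolis force):
V_g = (1/(fρ)) |∂P/∂n| = 3.70×10⁻⁴ / (1.12×10⁻⁴ × 0.693) = 4.78 m/s
Converting: 4.78 m/s × 3.6 = 17 km/h

17 km/h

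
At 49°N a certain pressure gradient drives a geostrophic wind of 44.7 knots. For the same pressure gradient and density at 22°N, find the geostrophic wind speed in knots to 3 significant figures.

90.1 knots

With the same pressure gradient and density, V_g ∝ 1/f ∝ 1/sin φ.
V₂ = V₁ · sin φ₁ / sin φ₂ = 44.7 × sin 49° / sin 22°
V₂ = 44.7 × 0.7547/0.3746 = 90.1 knots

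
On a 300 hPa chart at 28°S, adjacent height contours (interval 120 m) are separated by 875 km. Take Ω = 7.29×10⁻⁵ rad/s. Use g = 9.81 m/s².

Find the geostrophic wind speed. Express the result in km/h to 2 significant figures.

Coriolis parameter at 28°S:
f = 2Ω sin φ = 2 × 7.29×10⁻⁵ × sin 28° = 6.84×10⁻⁵ s⁻¹
Height gradient: |∂Z/∂n| = 120 m / 875000 m = 1.37×10⁻⁴
On a pressure surface, geostrophic balance gives V_g = (g/f)|∂Z/∂n|:
V_g = 9.81 × 1.37×10⁻⁴ / 6.84×10⁻⁵ = 19.7 m/s
Converting: 19.7 m/s × 3.6 = 71 km/h

71 km/h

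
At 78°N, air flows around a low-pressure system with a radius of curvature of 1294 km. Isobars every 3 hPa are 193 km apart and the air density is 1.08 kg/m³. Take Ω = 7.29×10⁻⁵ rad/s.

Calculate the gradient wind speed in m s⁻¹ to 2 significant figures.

Coriolis parameter at 78°N:
f = 2Ω sin φ = 2 × 7.29×10⁻⁵ × sin 78° = 1.43×10⁻⁴ s⁻¹
Pressure gradient: |∂P/∂n| = 300 Pa / 193000 m = 1.55×10⁻³ Pa/m
Geostrophic speed: V_g = |∂P/∂n|/(fρ) = 1.55×10⁻³/(1.43×10⁻⁴ × 1.08) = 10.1 m/s
Around a low, centrifugal force acts outward with Coriolis, so pressure-gradient force balances both:
(1/ρ)|∂P/∂n| = fV + V²/R  →  V² + fR·V − fR·V_g = 0
With fR = 1.43×10⁻⁴ × 1294×10³ m = 185 m/s:
V = [−fR + √((fR)² + 4 fR V_g)]/2 = [−185 + √(185² + 4×185×10.1)]/2 = 9.59 m/s
Subgeostrophic (V < V_g = 10.1 m/s), as expected around a low.

9.6 m s⁻¹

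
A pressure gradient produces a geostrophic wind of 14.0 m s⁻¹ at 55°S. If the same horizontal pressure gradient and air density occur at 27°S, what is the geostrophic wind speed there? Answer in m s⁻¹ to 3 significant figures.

With the same pressure gradient and density, V_g ∝ 1/f ∝ 1/sin φ.
V₂ = V₁ · sin φ₁ / sin φ₂ = 14.0 × sin 55° / sin 27°
V₂ = 14.0 × 0.8192/0.4540 = 25.3 m s⁻¹

25.3 m s⁻¹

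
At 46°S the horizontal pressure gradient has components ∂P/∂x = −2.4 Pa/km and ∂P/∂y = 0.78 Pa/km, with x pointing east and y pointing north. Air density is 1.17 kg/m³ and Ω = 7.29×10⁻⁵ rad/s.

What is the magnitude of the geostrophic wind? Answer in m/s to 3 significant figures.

Coriolis parameter at 46°S:
f = 2Ω sin φ = 2 × 7.29×10⁻⁵ × sin 46° = 1.05×10⁻⁴ s⁻¹
In the Southern Hemisphere f is negative: f = −1.05×10⁻⁴ s⁻¹.
Component geostrophic relations (x east, y north):
u_g = −(1/(fρ)) ∂P/∂y,  v_g = (1/(fρ)) ∂P/∂x
u_g = −(0.78×10⁻³)/(−1.05×10⁻⁴ × 1.17) = 6.36 m/s;  v_g = (−2.4×10⁻³)/(−1.05×10⁻⁴ × 1.17) = 19.6 m/s
|V_g| = √(u_g² + v_g²) = 20.6 m/s

20.6 m/s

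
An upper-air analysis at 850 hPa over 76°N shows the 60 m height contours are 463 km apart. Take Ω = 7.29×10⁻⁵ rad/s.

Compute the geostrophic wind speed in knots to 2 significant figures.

17 knots

Coriolis parameter at 76°N:
f = 2Ω sin φ = 2 × 7.29×10⁻⁵ × sin 76° = 1.41×10⁻⁴ s⁻¹
Height gradient: |∂Z/∂n| = 60 m / 463000 m = 1.30×10⁻⁴
On a pressure surface, geostrophic balance gives V_g = (g/f)|∂Z/∂n|:
V_g = 9.81 × 1.30×10⁻⁴ / 1.41×10⁻⁴ = 8.99 m/s
Converting: 8.99 m/s × 1.944 = 17 knots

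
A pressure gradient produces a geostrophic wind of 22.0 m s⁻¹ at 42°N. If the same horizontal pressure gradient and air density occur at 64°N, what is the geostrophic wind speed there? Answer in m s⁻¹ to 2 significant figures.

With the same pressure gradient and density, V_g ∝ 1/f ∝ 1/sin φ.
V₂ = V₁ · sin φ₁ / sin φ₂ = 22.0 × sin 42° / sin 64°
V₂ = 22.0 × 0.6691/0.8988 = 16 m s⁻¹

16 m s⁻¹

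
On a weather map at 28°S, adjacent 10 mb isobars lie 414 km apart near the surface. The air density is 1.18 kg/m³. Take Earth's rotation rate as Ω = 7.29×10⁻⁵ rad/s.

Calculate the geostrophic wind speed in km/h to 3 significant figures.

108 km/h

Coriolis parameter at 28°S:
f = 2Ω sin φ = 2 × 7.29×10⁻⁵ × sin 28° = 6.84×10⁻⁵ s⁻¹
Pressure gradient: |∂P/∂n| = 1000 Pa / 414000 m = 2.42×10⁻³ Pa/m
Geostrophic balance (pressure-gradient force = Coriolis force):
V_g = (1/(fρ)) |∂P/∂n| = 2.42×10⁻³ / (6.84×10⁻⁵ × 1.18) = 29.9 m/s
Converting: 29.9 m/s × 3.6 = 108 km/h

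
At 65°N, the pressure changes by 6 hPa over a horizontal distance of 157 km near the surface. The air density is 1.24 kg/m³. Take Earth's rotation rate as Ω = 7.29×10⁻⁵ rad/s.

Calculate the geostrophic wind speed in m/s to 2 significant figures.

Coriolis parameter at 65°N:
f = 2Ω sin φ = 2 × 7.29×10⁻⁵ × sin 65° = 1.32×10⁻⁴ s⁻¹
Pressure gradient: |∂P/∂n| = 600 Pa / 157000 m = 3.82×10⁻³ Pa/m
Geostrophic balance (pressure-gradient force = Coriolis force):
V_g = (1/(fρ)) |∂P/∂n| = 3.82×10⁻³ / (1.32×10⁻⁴ × 1.24) = 23.3 m/s

23 m/s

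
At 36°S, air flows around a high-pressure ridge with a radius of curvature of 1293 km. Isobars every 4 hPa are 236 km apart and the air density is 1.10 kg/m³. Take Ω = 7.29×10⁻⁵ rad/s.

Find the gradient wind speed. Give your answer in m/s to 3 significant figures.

Coriolis parameter at 36°S:
f = 2Ω sin φ = 2 × 7.29×10⁻⁵ × sin 36° = 8.57×10⁻⁵ s⁻¹
Pressure gradient: |∂P/∂n| = 400 Pa / 236000 m = 1.69×10⁻³ Pa/m
Geostrophic speed: V_g = |∂P/∂n|/(fρ) = 1.69×10⁻³/(8.57×10⁻⁵ × 1.10) = 18.0 m/s
Around a high, pressure-gradient force acts outward with centrifugal, so Coriolis balances both:
fV = (1/ρ)|∂P/∂n| + V²/R  →  V² − fR·V + fR·V_g = 0
With fR = 8.57×10⁻⁵ × 1293×10³ m = 111 m/s:
V = [fR − √((fR)² − 4 fR V_g)]/2 = [111 − √(111² − 4×111×18)]/2 = 22.6 m/s
Supergeostrophic (V > V_g = 18 m/s), as expected around a high.

22.6 m/s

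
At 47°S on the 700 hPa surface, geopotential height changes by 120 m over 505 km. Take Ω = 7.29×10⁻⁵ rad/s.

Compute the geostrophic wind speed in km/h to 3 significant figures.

78.7 km/h

Coriolis parameter at 47°S:
f = 2Ω sin φ = 2 × 7.29×10⁻⁵ × sin 47° = 1.07×10⁻⁴ s⁻¹
Height gradient: |∂Z/∂n| = 120 m / 505000 m = 2.38×10⁻⁴
On a pressure surface, geostrophic balance gives V_g = (g/f)|∂Z/∂n|:
V_g = 9.81 × 2.38×10⁻⁴ / 1.07×10⁻⁴ = 21.9 m/s
Converting: 21.9 m/s × 3.6 = 78.7 km/h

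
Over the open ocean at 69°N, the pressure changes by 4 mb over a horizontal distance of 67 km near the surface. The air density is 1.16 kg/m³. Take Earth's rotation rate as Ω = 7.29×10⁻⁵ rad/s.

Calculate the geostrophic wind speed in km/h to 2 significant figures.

140 km/h

Coriolis parameter at 69°N:
f = 2Ω sin φ = 2 × 7.29×10⁻⁵ × sin 69° = 1.36×10⁻⁴ s⁻¹
Pressure gradient: |∂P/∂n| = 400 Pa / 67000 m = 5.97×10⁻³ Pa/m
Geostrophic balance (pressure-gradient force = Coriolis force):
V_g = (1/(fρ)) |∂P/∂n| = 5.97×10⁻³ / (1.36×10⁻⁴ × 1.16) = 37.8 m/s
Converting: 37.8 m/s × 3.6 = 140 km/h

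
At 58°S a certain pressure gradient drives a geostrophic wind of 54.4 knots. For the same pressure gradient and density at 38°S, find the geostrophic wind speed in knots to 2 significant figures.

With the same pressure gradient and density, V_g ∝ 1/f ∝ 1/sin φ.
V₂ = V₁ · sin φ₁ / sin φ₂ = 54.4 × sin 58° / sin 38°
V₂ = 54.4 × 0.8480/0.6157 = 75 knots

75 knots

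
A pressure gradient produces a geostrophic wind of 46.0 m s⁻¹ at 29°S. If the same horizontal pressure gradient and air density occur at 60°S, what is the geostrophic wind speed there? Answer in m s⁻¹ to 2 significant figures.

26 m s⁻¹

With the same pressure gradient and density, V_g ∝ 1/f ∝ 1/sin φ.
V₂ = V₁ · sin φ₁ / sin φ₂ = 46.0 × sin 29° / sin 60°
V₂ = 46.0 × 0.4848/0.8660 = 26 m s⁻¹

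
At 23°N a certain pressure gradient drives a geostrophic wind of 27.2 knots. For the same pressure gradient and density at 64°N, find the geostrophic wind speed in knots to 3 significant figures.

11.8 knots

With the same pressure gradient and density, V_g ∝ 1/f ∝ 1/sin φ.
V₂ = V₁ · sin φ₁ / sin φ₂ = 27.2 × sin 23° / sin 64°
V₂ = 27.2 × 0.3907/0.8988 = 11.8 knots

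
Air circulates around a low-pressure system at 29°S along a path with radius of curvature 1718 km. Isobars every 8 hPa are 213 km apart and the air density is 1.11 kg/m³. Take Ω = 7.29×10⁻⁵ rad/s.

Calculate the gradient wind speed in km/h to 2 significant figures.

130 km/h

Coriolis parameter at 29°S:
f = 2Ω sin φ = 2 × 7.29×10⁻⁵ × sin 29° = 7.07×10⁻⁵ s⁻¹
Pressure gradient: |∂P/∂n| = 800 Pa / 213000 m = 3.76×10⁻³ Pa/m
Geostrophic speed: V_g = |∂P/∂n|/(fρ) = 3.76×10⁻³/(7.07×10⁻⁵ × 1.11) = 47.9 m/s
Around a low, centrifugal force acts outward with Coriolis, so pressure-gradient force balances both:
(1/ρ)|∂P/∂n| = fV + V²/R  →  V² + fR·V − fR·V_g = 0
With fR = 7.07×10⁻⁵ × 1718×10³ m = 121 m/s:
V = [−fR + √((fR)² + 4 fR V_g)]/2 = [−121 + √(121² + 4×121×47.9)]/2 = 36.7 m/s
Subgeostrophic (V < V_g = 47.9 m/s), as expected around a low.
Converting: 36.7 m/s × 3.6 = 130 km/h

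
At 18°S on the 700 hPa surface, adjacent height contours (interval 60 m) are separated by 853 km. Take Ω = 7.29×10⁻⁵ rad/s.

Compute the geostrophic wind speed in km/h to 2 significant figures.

55 km/h

Coriolis parameter at 18°S:
f = 2Ω sin φ = 2 × 7.29×10⁻⁵ × sin 18° = 4.51×10⁻⁵ s⁻¹
Height gradient: |∂Z/∂n| = 60 m / 853000 m = 7.03×10⁻⁵
On a pressure surface, geostrophic balance gives V_g = (g/f)|∂Z/∂n|:
V_g = 9.81 × 7.03×10⁻⁵ / 4.51×10⁻⁵ = 15.3 m/s
Converting: 15.3 m/s × 3.6 = 55 km/h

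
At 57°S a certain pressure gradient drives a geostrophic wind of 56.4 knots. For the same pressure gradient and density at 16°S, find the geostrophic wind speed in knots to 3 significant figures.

172 knots

With the same pressure gradient and density, V_g ∝ 1/f ∝ 1/sin φ.
V₂ = V₁ · sin φ₁ / sin φ₂ = 56.4 × sin 57° / sin 16°
V₂ = 56.4 × 0.8387/0.2756 = 172 knots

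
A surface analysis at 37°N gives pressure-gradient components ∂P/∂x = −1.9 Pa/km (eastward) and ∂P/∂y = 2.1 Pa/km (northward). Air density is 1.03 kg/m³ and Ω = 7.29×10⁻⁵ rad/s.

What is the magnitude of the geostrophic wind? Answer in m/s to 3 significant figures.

Coriolis parameter at 37°N:
f = 2Ω sin φ = 2 × 7.29×10⁻⁵ × sin 37° = 8.77×10⁻⁵ s⁻¹
Component geostrophic relations (x east, y north):
u_g = −(1/(fρ)) ∂P/∂y,  v_g = (1/(fρ)) ∂P/∂x
u_g = −(2.1×10⁻³)/(8.77×10⁻⁵ × 1.03) = −23.2 m/s;  v_g = (−1.9×10⁻³)/(8.77×10⁻⁵ × 1.03) = −21.0 m/s
|V_g| = √(u_g² + v_g²) = 31.3 m/s

31.3 m/s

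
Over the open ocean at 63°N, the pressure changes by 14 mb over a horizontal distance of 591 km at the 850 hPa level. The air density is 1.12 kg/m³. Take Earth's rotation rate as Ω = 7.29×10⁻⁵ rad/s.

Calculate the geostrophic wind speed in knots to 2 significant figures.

Coriolis parameter at 63°N:
f = 2Ω sin φ = 2 × 7.29×10⁻⁵ × sin 63° = 1.30×10⁻⁴ s⁻¹
Pressure gradient: |∂P/∂n| = 1400 Pa / 591000 m = 2.37×10⁻³ Pa/m
Geostrophic balance (pressure-gradient force = Coriolis force):
V_g = (1/(fρ)) |∂P/∂n| = 2.37×10⁻³ / (1.30×10⁻⁴ × 1.12) = 16.3 m/s
Converting: 16.3 m/s × 1.944 = 32 knots

32 knots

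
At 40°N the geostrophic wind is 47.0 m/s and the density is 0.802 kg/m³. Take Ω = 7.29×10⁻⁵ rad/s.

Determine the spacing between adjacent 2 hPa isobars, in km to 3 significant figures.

56.6 km

Coriolis parameter at 40°N:
f = 2Ω sin φ = 2 × 7.29×10⁻⁵ × sin 40° = 9.37×10⁻⁵ s⁻¹
Geostrophic balance rearranged: |∂P/∂n| = f ρ V_g
|∂P/∂n| = 9.37×10⁻⁵ × 0.802 × 47.0 = 3.53×10⁻³ Pa/m
Isobar spacing: Δn = ΔP/|∂P/∂n| = 200 Pa / 3.53×10⁻³ Pa/m = 56615 m ≈ 56.6 km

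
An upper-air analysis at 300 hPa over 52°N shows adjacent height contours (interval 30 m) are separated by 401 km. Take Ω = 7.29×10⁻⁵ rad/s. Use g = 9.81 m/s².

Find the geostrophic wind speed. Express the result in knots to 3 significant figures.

12.4 knots

Coriolis parameter at 52°N:
f = 2Ω sin φ = 2 × 7.29×10⁻⁵ × sin 52° = 1.15×10⁻⁴ s⁻¹
Height gradient: |∂Z/∂n| = 30 m / 401000 m = 7.48×10⁻⁵
On a pressure surface, geostrophic balance gives V_g = (g/f)|∂Z/∂n|:
V_g = 9.81 × 7.48×10⁻⁵ / 1.15×10⁻⁴ = 6.39 m/s
Converting: 6.39 m/s × 1.944 = 12.4 knots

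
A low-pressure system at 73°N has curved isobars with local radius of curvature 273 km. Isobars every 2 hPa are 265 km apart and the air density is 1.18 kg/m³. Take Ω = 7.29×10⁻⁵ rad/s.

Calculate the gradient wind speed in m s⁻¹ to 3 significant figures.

4.14 m s⁻¹

Coriolis parameter at 73°N:
f = 2Ω sin φ = 2 × 7.29×10⁻⁵ × sin 73° = 1.39×10⁻⁴ s⁻¹
Pressure gradient: |∂P/∂n| = 200 Pa / 265000 m = 7.55×10⁻⁴ Pa/m
Geostrophic speed: V_g = |∂P/∂n|/(fρ) = 7.55×10⁻⁴/(1.39×10⁻⁴ × 1.18) = 4.59 m/s
Around a low, centrifugal force acts outward with Coriolis, so pressure-gradient force balances both:
(1/ρ)|∂P/∂n| = fV + V²/R  →  V² + fR·V − fR·V_g = 0
With fR = 1.39×10⁻⁴ × 273×10³ m = 38.1 m/s:
V = [−fR + √((fR)² + 4 fR V_g)]/2 = [−38.1 + √(38.1² + 4×38.1×4.59)]/2 = 4.14 m/s
Subgeostrophic (V < V_g = 4.59 m/s), as expected around a low.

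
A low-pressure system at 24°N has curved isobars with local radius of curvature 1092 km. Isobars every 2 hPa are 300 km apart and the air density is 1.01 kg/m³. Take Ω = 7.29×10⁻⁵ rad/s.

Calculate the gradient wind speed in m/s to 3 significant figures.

Coriolis parameter at 24°N:
f = 2Ω sin φ = 2 × 7.29×10⁻⁵ × sin 24° = 5.93×10⁻⁵ s⁻¹
Pressure gradient: |∂P/∂n| = 200 Pa / 300000 m = 6.67×10⁻⁴ Pa/m
Geostrophic speed: V_g = |∂P/∂n|/(fρ) = 6.67×10⁻⁴/(5.93×10⁻⁵ × 1.01) = 11.1 m/s
Around a low, centrifugal force acts outward with Coriolis, so pressure-gradient force balances both:
(1/ρ)|∂P/∂n| = fV + V²/R  →  V² + fR·V − fR·V_g = 0
With fR = 5.93×10⁻⁵ × 1092×10³ m = 64.8 m/s:
V = [−fR + √((fR)² + 4 fR V_g)]/2 = [−64.8 + √(64.8² + 4×64.8×11.1)]/2 = 9.68 m/s
Subgeostrophic (V < V_g = 11.1 m/s), as expected around a low.

9.68 m/s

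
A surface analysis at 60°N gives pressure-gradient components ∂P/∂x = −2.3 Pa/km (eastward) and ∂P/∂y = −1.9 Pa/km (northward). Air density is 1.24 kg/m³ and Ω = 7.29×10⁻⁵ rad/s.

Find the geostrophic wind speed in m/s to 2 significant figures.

Coriolis parameter at 60°N:
f = 2Ω sin φ = 2 × 7.29×10⁻⁵ × sin 60° = 1.26×10⁻⁴ s⁻¹
Component geostrophic relations (x east, y north):
u_g = −(1/(fρ)) ∂P/∂y,  v_g = (1/(fρ)) ∂P/∂x
u_g = −(−1.9×10⁻³)/(1.26×10⁻⁴ × 1.24) = 12.1 m/s;  v_g = (−2.3×10⁻³)/(1.26×10⁻⁴ × 1.24) = −14.7 m/s
|V_g| = √(u_g² + v_g²) = 19.1 m/s

19 m/s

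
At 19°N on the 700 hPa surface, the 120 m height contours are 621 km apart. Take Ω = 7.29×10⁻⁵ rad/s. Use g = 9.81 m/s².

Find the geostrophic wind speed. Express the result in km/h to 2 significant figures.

140 km/h

Coriolis parameter at 19°N:
f = 2Ω sin φ = 2 × 7.29×10⁻⁵ × sin 19° = 4.75×10⁻⁵ s⁻¹
Height gradient: |∂Z/∂n| = 120 m / 621000 m = 1.93×10⁻⁴
On a pressure surface, geostrophic balance gives V_g = (g/f)|∂Z/∂n|:
V_g = 9.81 × 1.93×10⁻⁴ / 4.75×10⁻⁵ = 39.9 m/s
Converting: 39.9 m/s × 3.6 = 140 km/h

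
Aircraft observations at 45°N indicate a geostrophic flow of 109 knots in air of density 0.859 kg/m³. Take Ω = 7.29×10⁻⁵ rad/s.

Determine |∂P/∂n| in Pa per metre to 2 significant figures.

5.0×10⁻³ Pa/m

Coriolis parameter at 45°N:
f = 2Ω sin φ = 2 × 7.29×10⁻⁵ × sin 45° = 1.03×10⁻⁴ s⁻¹
Wind speed in SI: 109 knots = 56.1 m/s
Geostrophic balance rearranged: |∂P/∂n| = f ρ V_g
|∂P/∂n| = 1.03×10⁻⁴ × 0.859 × 56.1 = 4.97×10⁻³ Pa/m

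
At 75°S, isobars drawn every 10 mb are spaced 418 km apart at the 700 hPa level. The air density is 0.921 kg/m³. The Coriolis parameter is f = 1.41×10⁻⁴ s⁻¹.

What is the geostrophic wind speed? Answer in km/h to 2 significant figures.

Pressure gradient: |∂P/∂n| = 1000 Pa / 418000 m = 2.39×10⁻³ Pa/m
Geostrophic balance (pressure-gradient force = Coriolis force):
V_g = (1/(fρ)) |∂P/∂n| = 2.39×10⁻³ / (1.41×10⁻⁴ × 0.921) = 18.4 m/s
Converting: 18.4 m/s × 3.6 = 66 km/h

66 km/h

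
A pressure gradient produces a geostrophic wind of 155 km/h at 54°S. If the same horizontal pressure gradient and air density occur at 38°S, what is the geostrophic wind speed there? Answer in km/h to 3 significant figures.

With the same pressure gradient and density, V_g ∝ 1/f ∝ 1/sin φ.
V₂ = V₁ · sin φ₁ / sin φ₂ = 155 × sin 54° / sin 38°
V₂ = 155 × 0.8090/0.6157 = 204 km/h

204 km/h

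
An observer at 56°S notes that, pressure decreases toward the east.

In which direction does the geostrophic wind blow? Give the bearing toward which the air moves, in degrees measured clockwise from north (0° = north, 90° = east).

The pressure-gradient force points toward the east (bearing 090°).
Geostrophic balance: in the Southern Hemisphere the Coriolis force deflects motion to the left, so the geostrophic wind blows 90° to the left of the pressure-gradient force (low pressure on the right).
Rotating 090° by 90° counterclockwise gives 000° — the wind blows toward the north.

000°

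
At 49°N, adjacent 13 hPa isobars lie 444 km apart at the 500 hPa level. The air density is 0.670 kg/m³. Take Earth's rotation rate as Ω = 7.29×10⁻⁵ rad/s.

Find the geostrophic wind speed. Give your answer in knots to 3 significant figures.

Coriolis parameter at 49°N:
f = 2Ω sin φ = 2 × 7.29×10⁻⁵ × sin 49° = 1.10×10⁻⁴ s⁻¹
Pressure gradient: |∂P/∂n| = 1300 Pa / 444000 m = 2.93×10⁻³ Pa/m
Geostrophic balance (pressure-gradient force = Coriolis force):
V_g = (1/(fρ)) |∂P/∂n| = 2.93×10⁻³ / (1.10×10⁻⁴ × 0.670) = 39.7 m/s
Converting: 39.7 m/s × 1.944 = 77.2 knots

77.2 knots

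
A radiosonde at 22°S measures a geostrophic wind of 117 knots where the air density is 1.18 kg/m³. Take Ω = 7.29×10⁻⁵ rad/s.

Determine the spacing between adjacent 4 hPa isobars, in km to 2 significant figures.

100 km

Coriolis parameter at 22°S:
f = 2Ω sin φ = 2 × 7.29×10⁻⁵ × sin 22° = 5.46×10⁻⁵ s⁻¹
Wind speed in SI: 117 knots = 60.2 m/s
Geostrophic balance rearranged: |∂P/∂n| = f ρ V_g
|∂P/∂n| = 5.46×10⁻⁵ × 1.18 × 60.2 = 3.88×10⁻³ Pa/m
Isobar spacing: Δn = ΔP/|∂P/∂n| = 400 Pa / 3.88×10⁻³ Pa/m = 103115 m ≈ 100 km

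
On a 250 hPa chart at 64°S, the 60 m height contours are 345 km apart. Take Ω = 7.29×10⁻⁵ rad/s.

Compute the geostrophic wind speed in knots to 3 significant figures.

Coriolis parameter at 64°S:
f = 2Ω sin φ = 2 × 7.29×10⁻⁵ × sin 64° = 1.31×10⁻⁴ s⁻¹
Height gradient: |∂Z/∂n| = 60 m / 345000 m = 1.74×10⁻⁴
On a pressure surface, geostrophic balance gives V_g = (g/f)|∂Z/∂n|:
V_g = 9.81 × 1.74×10⁻⁴ / 1.31×10⁻⁴ = 13.0 m/s
Converting: 13.0 m/s × 1.944 = 25.3 knots

25.3 knots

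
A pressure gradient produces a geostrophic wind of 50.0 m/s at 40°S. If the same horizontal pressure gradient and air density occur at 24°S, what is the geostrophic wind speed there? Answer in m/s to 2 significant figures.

79 m/s

With the same pressure gradient and density, V_g ∝ 1/f ∝ 1/sin φ.
V₂ = V₁ · sin φ₁ / sin φ₂ = 50.0 × sin 40° / sin 24°
V₂ = 50.0 × 0.6428/0.4067 = 79 m/s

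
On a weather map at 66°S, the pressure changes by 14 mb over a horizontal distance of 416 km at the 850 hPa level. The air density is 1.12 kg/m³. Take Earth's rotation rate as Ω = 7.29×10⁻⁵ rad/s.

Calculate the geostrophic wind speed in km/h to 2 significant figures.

Coriolis parameter at 66°S:
f = 2Ω sin φ = 2 × 7.29×10⁻⁵ × sin 66° = 1.33×10⁻⁴ s⁻¹
Pressure gradient: |∂P/∂n| = 1400 Pa / 416000 m = 3.37×10⁻³ Pa/m
Geostrophic balance (pressure-gradient force = Coriolis force):
V_g = (1/(fρ)) |∂P/∂n| = 3.37×10⁻³ / (1.33×10⁻⁴ × 1.12) = 22.6 m/s
Converting: 22.6 m/s × 3.6 = 81 km/h

81 km/h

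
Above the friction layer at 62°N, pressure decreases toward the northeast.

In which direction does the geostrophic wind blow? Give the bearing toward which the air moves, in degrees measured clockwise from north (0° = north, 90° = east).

135°

The pressure-gradient force points toward the northeast (bearing 045°).
Geostrophic balance: in the Northern Hemisphere the Coriolis force deflects motion to the right, so the geostrophic wind blows 90° to the right of the pressure-gradient force (low pressure on the left).
Rotating 045° by 90° clockwise gives 135° — the wind blows toward the southeast.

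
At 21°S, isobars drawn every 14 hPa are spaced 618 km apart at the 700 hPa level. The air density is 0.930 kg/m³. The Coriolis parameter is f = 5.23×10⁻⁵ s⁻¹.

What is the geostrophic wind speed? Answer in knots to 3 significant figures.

90.5 knots

Pressure gradient: |∂P/∂n| = 1400 Pa / 618000 m = 2.27×10⁻³ Pa/m
Geostrophic balance (pressure-gradient force = Coriolis force):
V_g = (1/(fρ)) |∂P/∂n| = 2.27×10⁻³ / (5.23×10⁻⁵ × 0.930) = 46.6 m/s
Converting: 46.6 m/s × 1.944 = 90.5 knots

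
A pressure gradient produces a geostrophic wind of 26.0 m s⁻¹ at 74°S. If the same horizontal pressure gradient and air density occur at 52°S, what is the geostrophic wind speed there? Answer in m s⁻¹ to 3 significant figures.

31.7 m s⁻¹

With the same pressure gradient and density, V_g ∝ 1/f ∝ 1/sin φ.
V₂ = V₁ · sin φ₁ / sin φ₂ = 26.0 × sin 74° / sin 52°
V₂ = 26.0 × 0.9613/0.7880 = 31.7 m s⁻¹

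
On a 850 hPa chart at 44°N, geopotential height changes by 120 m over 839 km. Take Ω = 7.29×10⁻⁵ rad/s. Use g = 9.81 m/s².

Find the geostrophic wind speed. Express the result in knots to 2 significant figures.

27 knots

Coriolis parameter at 44°N:
f = 2Ω sin φ = 2 × 7.29×10⁻⁵ × sin 44° = 1.01×10⁻⁴ s⁻¹
Height gradient: |∂Z/∂n| = 120 m / 839000 m = 1.43×10⁻⁴
On a pressure surface, geostrophic balance gives V_g = (g/f)|∂Z/∂n|:
V_g = 9.81 × 1.43×10⁻⁴ / 1.01×10⁻⁴ = 13.9 m/s
Converting: 13.9 m/s × 1.944 = 27 knots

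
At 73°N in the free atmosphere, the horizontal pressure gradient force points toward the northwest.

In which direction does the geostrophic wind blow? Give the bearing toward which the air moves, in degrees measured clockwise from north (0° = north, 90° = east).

045°

The pressure-gradient force points toward the northwest (bearing 315°).
Geostrophic balance: in the Northern Hemisphere the Coriolis force deflects motion to the right, so the geostrophic wind blows 90° to the right of the pressure-gradient force (low pressure on the left).
Rotating 315° by 90° clockwise gives 045° — the wind blows toward the northeast.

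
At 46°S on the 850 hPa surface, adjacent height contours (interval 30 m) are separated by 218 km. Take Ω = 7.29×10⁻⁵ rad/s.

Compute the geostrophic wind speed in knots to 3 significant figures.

Coriolis parameter at 46°S:
f = 2Ω sin φ = 2 × 7.29×10⁻⁵ × sin 46° = 1.05×10⁻⁴ s⁻¹
Height gradient: |∂Z/∂n| = 30 m / 218000 m = 1.38×10⁻⁴
On a pressure surface, geostrophic balance gives V_g = (g/f)|∂Z/∂n|:
V_g = 9.81 × 1.38×10⁻⁴ / 1.05×10⁻⁴ = 12.9 m/s
Converting: 12.9 m/s × 1.944 = 25.0 knots

25.0 knots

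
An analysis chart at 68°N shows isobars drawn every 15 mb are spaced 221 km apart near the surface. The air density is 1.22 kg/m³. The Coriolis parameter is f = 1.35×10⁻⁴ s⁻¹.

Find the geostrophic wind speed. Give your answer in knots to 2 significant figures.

Pressure gradient: |∂P/∂n| = 1500 Pa / 221000 m = 6.79×10⁻³ Pa/m
Geostrophic balance (pressure-gradient force = Coriolis force):
V_g = (1/(fρ)) |∂P/∂n| = 6.79×10⁻³ / (1.35×10⁻⁴ × 1.22) = 41.2 m/s
Converting: 41.2 m/s × 1.944 = 80 knots

80 knots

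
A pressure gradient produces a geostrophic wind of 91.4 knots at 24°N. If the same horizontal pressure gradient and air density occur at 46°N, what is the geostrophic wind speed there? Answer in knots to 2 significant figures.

With the same pressure gradient and density, V_g ∝ 1/f ∝ 1/sin φ.
V₂ = V₁ · sin φ₁ / sin φ₂ = 91.4 × sin 24° / sin 46°
V₂ = 91.4 × 0.4067/0.7193 = 52 knots

52 knots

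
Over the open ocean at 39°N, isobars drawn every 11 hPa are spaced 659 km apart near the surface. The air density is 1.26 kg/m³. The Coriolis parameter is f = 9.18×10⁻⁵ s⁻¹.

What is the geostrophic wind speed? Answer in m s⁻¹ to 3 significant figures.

Pressure gradient: |∂P/∂n| = 1100 Pa / 659000 m = 1.67×10⁻³ Pa/m
Geostrophic balance (pressure-gradient force = Coriolis force):
V_g = (1/(fρ)) |∂P/∂n| = 1.67×10⁻³ / (9.18×10⁻⁵ × 1.26) = 14.4 m/s

14.4 m s⁻¹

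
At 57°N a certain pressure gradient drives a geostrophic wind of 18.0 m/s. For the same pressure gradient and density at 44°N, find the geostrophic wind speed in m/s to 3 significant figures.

21.7 m/s

With the same pressure gradient and density, V_g ∝ 1/f ∝ 1/sin φ.
V₂ = V₁ · sin φ₁ / sin φ₂ = 18.0 × sin 57° / sin 44°
V₂ = 18.0 × 0.8387/0.6947 = 21.7 m/s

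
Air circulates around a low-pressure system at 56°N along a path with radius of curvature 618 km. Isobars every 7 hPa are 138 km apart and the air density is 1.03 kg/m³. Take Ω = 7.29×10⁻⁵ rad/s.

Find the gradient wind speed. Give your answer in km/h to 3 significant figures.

Coriolis parameter at 56°N:
f = 2Ω sin φ = 2 × 7.29×10⁻⁵ × sin 56° = 1.21×10⁻⁴ s⁻¹
Pressure gradient: |∂P/∂n| = 700 Pa / 138000 m = 5.07×10⁻³ Pa/m
Geostrophic speed: V_g = |∂P/∂n|/(fρ) = 5.07×10⁻³/(1.21×10⁻⁴ × 1.03) = 40.7 m/s
Around a low, centrifugal force acts outward with Coriolis, so pressure-gradient force balances both:
(1/ρ)|∂P/∂n| = fV + V²/R  →  V² + fR·V − fR·V_g = 0
With fR = 1.21×10⁻⁴ × 618×10³ m = 74.7 m/s:
V = [−fR + √((fR)² + 4 fR V_g)]/2 = [−74.7 + √(74.7² + 4×74.7×40.7)]/2 = 29.3 m/s
Subgeostrophic (V < V_g = 40.7 m/s), as expected around a low.
Converting: 29.3 m/s × 3.6 = 105 km/h

105 km/h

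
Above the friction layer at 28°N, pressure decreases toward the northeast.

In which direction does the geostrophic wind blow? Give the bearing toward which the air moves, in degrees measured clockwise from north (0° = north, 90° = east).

The pressure-gradient force points toward the northeast (bearing 045°).
Geostrophic balance: in the Northern Hemisphere the Coriolis force deflects motion to the right, so the geostrophic wind blows 90° to the right of the pressure-gradient force (low pressure on the left).
Rotating 045° by 90° clockwise gives 135° — the wind blows toward the southeast.

135°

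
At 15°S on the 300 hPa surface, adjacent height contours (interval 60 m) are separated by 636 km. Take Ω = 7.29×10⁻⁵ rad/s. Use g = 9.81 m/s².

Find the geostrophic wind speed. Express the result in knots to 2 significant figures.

Coriolis parameter at 15°S:
f = 2Ω sin φ = 2 × 7.29×10⁻⁵ × sin 15° = 3.77×10⁻⁵ s⁻¹
Height gradient: |∂Z/∂n| = 60 m / 636000 m = 9.43×10⁻⁵
On a pressure surface, geostrophic balance gives V_g = (g/f)|∂Z/∂n|:
V_g = 9.81 × 9.43×10⁻⁵ / 3.77×10⁻⁵ = 24.5 m/s
Converting: 24.5 m/s × 1.944 = 48 knots

48 knots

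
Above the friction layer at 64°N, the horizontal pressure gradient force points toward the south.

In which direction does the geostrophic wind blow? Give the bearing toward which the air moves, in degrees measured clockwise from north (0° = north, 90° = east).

270°

The pressure-gradient force points toward the south (bearing 180°).
Geostrophic balance: in the Northern Hemisphere the Coriolis force deflects motion to the right, so the geostrophic wind blows 90° to the right of the pressure-gradient force (low pressure on the left).
Rotating 180° by 90° clockwise gives 270° — the wind blows toward the west.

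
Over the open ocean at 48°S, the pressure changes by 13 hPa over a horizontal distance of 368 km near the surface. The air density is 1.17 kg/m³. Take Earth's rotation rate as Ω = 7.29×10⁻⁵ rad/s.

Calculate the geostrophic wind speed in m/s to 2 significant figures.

Coriolis parameter at 48°S:
f = 2Ω sin φ = 2 × 7.29×10⁻⁵ × sin 48° = 1.08×10⁻⁴ s⁻¹
Pressure gradient: |∂P/∂n| = 1300 Pa / 368000 m = 3.53×10⁻³ Pa/m
Geostrophic balance (pressure-gradient force = Coriolis force):
V_g = (1/(fρ)) |∂P/∂n| = 3.53×10⁻³ / (1.08×10⁻⁴ × 1.17) = 27.9 m/s

28 m/s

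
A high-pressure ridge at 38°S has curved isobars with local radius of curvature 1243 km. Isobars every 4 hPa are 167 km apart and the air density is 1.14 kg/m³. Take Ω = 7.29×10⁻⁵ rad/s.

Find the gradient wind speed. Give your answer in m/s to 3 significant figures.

33.4 m/s

Coriolis parameter at 38°S:
f = 2Ω sin φ = 2 × 7.29×10⁻⁵ × sin 38° = 8.98×10⁻⁵ s⁻¹
Pressure gradient: |∂P/∂n| = 400 Pa / 167000 m = 2.40×10⁻³ Pa/m
Geostrophic speed: V_g = |∂P/∂n|/(fρ) = 2.40×10⁻³/(8.98×10⁻⁵ × 1.14) = 23.4 m/s
Around a high, pressure-gradient force acts outward with centrifugal, so Coriolis balances both:
fV = (1/ρ)|∂P/∂n| + V²/R  →  V² − fR·V + fR·V_g = 0
With fR = 8.98×10⁻⁵ × 1243×10³ m = 112 m/s:
V = [fR − √((fR)² − 4 fR V_g)]/2 = [112 − √(112² − 4×112×23.4)]/2 = 33.4 m/s
Supergeostrophic (V > V_g = 23.4 m/s), as expected around a high.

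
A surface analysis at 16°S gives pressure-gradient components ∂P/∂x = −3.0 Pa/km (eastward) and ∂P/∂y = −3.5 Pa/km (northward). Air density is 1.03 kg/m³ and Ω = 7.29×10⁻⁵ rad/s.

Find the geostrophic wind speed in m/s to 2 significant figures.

110 m/s

Coriolis parameter at 16°S:
f = 2Ω sin φ = 2 × 7.29×10⁻⁵ × sin 16° = 4.02×10⁻⁵ s⁻¹
In the Southern Hemisphere f is negative: f = −4.02×10⁻⁵ s⁻¹.
Component geostrophic relations (x east, y north):
u_g = −(1/(fρ)) ∂P/∂y,  v_g = (1/(fρ)) ∂P/∂x
u_g = −(−3.5×10⁻³)/(−4.02×10⁻⁵ × 1.03) = −84.6 m/s;  v_g = (−3.0×10⁻³)/(−4.02×10⁻⁵ × 1.03) = 72.5 m/s
|V_g| = √(u_g² + v_g²) = 111 m/s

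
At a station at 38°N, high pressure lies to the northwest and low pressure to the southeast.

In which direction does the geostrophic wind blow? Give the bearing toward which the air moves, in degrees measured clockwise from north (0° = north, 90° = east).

The pressure-gradient force points toward the southeast (bearing 135°).
Geostrophic balance: in the Northern Hemisphere the Coriolis force deflects motion to the right, so the geostrophic wind blows 90° to the right of the pressure-gradient force (low pressure on the left).
Rotating 135° by 90° clockwise gives 225° — the wind blows toward the southwest.

225°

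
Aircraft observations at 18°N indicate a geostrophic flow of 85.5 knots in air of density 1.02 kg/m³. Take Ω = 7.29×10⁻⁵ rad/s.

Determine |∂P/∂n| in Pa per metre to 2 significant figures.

2.0×10⁻³ Pa/m

Coriolis parameter at 18°N:
f = 2Ω sin φ = 2 × 7.29×10⁻⁵ × sin 18° = 4.51×10⁻⁵ s⁻¹
Wind speed in SI: 85.5 knots = 44.0 m/s
Geostrophic balance rearranged: |∂P/∂n| = f ρ V_g
|∂P/∂n| = 4.51×10⁻⁵ × 1.02 × 44.0 = 2.02×10⁻³ Pa/m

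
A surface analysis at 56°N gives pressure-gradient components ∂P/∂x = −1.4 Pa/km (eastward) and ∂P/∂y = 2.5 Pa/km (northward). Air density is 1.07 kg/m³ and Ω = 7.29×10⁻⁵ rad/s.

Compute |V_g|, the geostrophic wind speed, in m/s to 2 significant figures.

22 m/s

Coriolis parameter at 56°N:
f = 2Ω sin φ = 2 × 7.29×10⁻⁵ × sin 56° = 1.21×10⁻⁴ s⁻¹
Component geostrophic relations (x east, y north):
u_g = −(1/(fρ)) ∂P/∂y,  v_g = (1/(fρ)) ∂P/∂x
u_g = −(2.5×10⁻³)/(1.21×10⁻⁴ × 1.07) = −19.3 m/s;  v_g = (−1.4×10⁻³)/(1.21×10⁻⁴ × 1.07) = −10.8 m/s
|V_g| = √(u_g² + v_g²) = 22.2 m/s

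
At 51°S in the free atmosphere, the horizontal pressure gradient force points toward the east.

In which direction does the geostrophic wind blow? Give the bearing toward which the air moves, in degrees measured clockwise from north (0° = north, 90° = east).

The pressure-gradient force points toward the east (bearing 090°).
Geostrophic balance: in the Southern Hemisphere the Coriolis force deflects motion to the left, so the geostrophic wind blows 90° to the left of the pressure-gradient force (low pressure on the right).
Rotating 090° by 90° counterclockwise gives 000° — the wind blows toward the north.

000°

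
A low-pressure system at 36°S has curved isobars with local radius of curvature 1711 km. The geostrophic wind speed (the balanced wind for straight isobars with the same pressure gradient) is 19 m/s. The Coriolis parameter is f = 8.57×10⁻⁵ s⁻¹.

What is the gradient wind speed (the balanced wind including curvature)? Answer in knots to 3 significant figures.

33.1 knots

Around a low, centrifugal force acts outward with Coriolis, so pressure-gradient force balances both:
(1/ρ)|∂P/∂n| = fV + V²/R  →  V² + fR·V − fR·V_g = 0
With fR = 8.57×10⁻⁵ × 1711×10³ m = 147 m/s:
V = [−fR + √((fR)² + 4 fR V_g)]/2 = [−147 + √(147² + 4×147×19)]/2 = 17 m/s
Subgeostrophic (V < V_g = 19 m/s), as expected around a low.
Converting: 17 m/s × 1.944 = 33.1 knots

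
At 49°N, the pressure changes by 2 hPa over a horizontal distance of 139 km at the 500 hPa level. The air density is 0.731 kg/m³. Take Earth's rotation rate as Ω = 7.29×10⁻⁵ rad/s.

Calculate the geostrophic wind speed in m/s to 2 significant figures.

18 m/s

Coriolis parameter at 49°N:
f = 2Ω sin φ = 2 × 7.29×10⁻⁵ × sin 49° = 1.10×10⁻⁴ s⁻¹
Pressure gradient: |∂P/∂n| = 200 Pa / 139000 m = 1.44×10⁻³ Pa/m
Geostrophic balance (pressure-gradient force = Coriolis force):
V_g = (1/(fρ)) |∂P/∂n| = 1.44×10⁻³ / (1.10×10⁻⁴ × 0.731) = 17.9 m/s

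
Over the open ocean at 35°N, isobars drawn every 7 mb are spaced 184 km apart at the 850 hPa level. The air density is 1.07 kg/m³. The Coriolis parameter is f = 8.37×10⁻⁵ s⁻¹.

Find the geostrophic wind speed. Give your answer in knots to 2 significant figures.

83 knots

Pressure gradient: |∂P/∂n| = 700 Pa / 184000 m = 3.80×10⁻³ Pa/m
Geostrophic balance (pressure-gradient force = Coriolis force):
V_g = (1/(fρ)) |∂P/∂n| = 3.80×10⁻³ / (8.37×10⁻⁵ × 1.07) = 42.5 m/s
Converting: 42.5 m/s × 1.944 = 83 knots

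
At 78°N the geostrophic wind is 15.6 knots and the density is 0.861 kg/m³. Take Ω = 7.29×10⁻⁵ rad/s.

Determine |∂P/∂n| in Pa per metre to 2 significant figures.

9.9×10⁻⁴ Pa/m

Coriolis parameter at 78°N:
f = 2Ω sin φ = 2 × 7.29×10⁻⁵ × sin 78° = 1.43×10⁻⁴ s⁻¹
Wind speed in SI: 15.6 knots = 8.03 m/s
Geostrophic balance rearranged: |∂P/∂n| = f ρ V_g
|∂P/∂n| = 1.43×10⁻⁴ × 0.861 × 8.03 = 9.85×10⁻⁴ Pa/m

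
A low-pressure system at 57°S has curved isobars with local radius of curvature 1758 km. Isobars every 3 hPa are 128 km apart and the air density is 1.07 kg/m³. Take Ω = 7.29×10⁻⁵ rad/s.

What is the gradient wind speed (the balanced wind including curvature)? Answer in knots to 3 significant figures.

32.3 knots

Coriolis parameter at 57°S:
f = 2Ω sin φ = 2 × 7.29×10⁻⁵ × sin 57° = 1.22×10⁻⁴ s⁻¹
Pressure gradient: |∂P/∂n| = 300 Pa / 128000 m = 2.34×10⁻³ Pa/m
Geostrophic speed: V_g = |∂P/∂n|/(fρ) = 2.34×10⁻³/(1.22×10⁻⁴ × 1.07) = 17.9 m/s
Around a low, centrifugal force acts outward with Coriolis, so pressure-gradient force balances both:
(1/ρ)|∂P/∂n| = fV + V²/R  →  V² + fR·V − fR·V_g = 0
With fR = 1.22×10⁻⁴ × 1758×10³ m = 215 m/s:
V = [−fR + √((fR)² + 4 fR V_g)]/2 = [−215 + √(215² + 4×215×17.9)]/2 = 16.6 m/s
Subgeostrophic (V < V_g = 17.9 m/s), as expected around a low.
Converting: 16.6 m/s × 1.944 = 32.3 knots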